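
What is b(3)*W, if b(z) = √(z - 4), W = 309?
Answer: 309*I ≈ 309.0*I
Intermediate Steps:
b(z) = √(-4 + z)
b(3)*W = √(-4 + 3)*309 = √(-1)*309 = I*309 = 309*I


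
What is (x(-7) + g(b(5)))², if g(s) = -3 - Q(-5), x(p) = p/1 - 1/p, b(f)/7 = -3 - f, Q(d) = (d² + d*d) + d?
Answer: 147456/49 ≈ 3009.3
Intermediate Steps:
Q(d) = d + 2*d² (Q(d) = (d² + d²) + d = 2*d² + d = d + 2*d²)
b(f) = -21 - 7*f (b(f) = 7*(-3 - f) = -21 - 7*f)
x(p) = p - 1/p (x(p) = p*1 - 1/p = p - 1/p)
g(s) = -48 (g(s) = -3 - (-5)*(1 + 2*(-5)) = -3 - (-5)*(1 - 10) = -3 - (-5)*(-9) = -3 - 1*45 = -3 - 45 = -48)
(x(-7) + g(b(5)))² = ((-7 - 1/(-7)) - 48)² = ((-7 - 1*(-⅐)) - 48)² = ((-7 + ⅐) - 48)² = (-48/7 - 48)² = (-384/7)² = 147456/49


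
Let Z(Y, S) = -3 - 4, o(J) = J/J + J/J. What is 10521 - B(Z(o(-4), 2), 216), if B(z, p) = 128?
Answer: 10393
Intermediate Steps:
o(J) = 2 (o(J) = 1 + 1 = 2)
Z(Y, S) = -7
10521 - B(Z(o(-4), 2), 216) = 10521 - 1*128 = 10521 - 128 = 10393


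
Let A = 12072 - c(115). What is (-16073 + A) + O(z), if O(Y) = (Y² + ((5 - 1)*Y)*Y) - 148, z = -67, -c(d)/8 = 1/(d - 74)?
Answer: 750144/41 ≈ 18296.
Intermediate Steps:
c(d) = -8/(-74 + d) (c(d) = -8/(d - 74) = -8/(-74 + d))
O(Y) = -148 + 5*Y² (O(Y) = (Y² + (4*Y)*Y) - 148 = (Y² + 4*Y²) - 148 = 5*Y² - 148 = -148 + 5*Y²)
A = 494960/41 (A = 12072 - (-8)/(-74 + 115) = 12072 - (-8)/41 = 12072 - 1*(-8/41) = 12072 + 8/41 = 494960/41 ≈ 12072.)
(-16073 + A) + O(z) = (-16073 + 494960/41) + (-148 + 5*(-67)²) = -164033/41 + (-148 + 5*4489) = -164033/41 + (-148 + 22445) = -164033/41 + 22297 = 750144/41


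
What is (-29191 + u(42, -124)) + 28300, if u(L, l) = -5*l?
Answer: -271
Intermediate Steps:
(-29191 + u(42, -124)) + 28300 = (-29191 - 5*(-124)) + 28300 = (-29191 + 620) + 28300 = -28571 + 28300 = -271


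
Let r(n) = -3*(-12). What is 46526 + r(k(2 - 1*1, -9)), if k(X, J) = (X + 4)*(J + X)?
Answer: 46562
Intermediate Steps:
k(X, J) = (4 + X)*(J + X)
r(n) = 36
46526 + r(k(2 - 1*1, -9)) = 46526 + 36 = 46562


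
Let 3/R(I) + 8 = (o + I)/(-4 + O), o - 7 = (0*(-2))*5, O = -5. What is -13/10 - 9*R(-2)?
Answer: 1429/770 ≈ 1.8558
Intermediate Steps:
o = 7 (o = 7 + (0*(-2))*5 = 7 + 0*5 = 7 + 0 = 7)
R(I) = 3/(-79/9 - I/9) (R(I) = 3/(-8 + (7 + I)/(-4 - 5)) = 3/(-8 + (7 + I)/(-9)) = 3/(-8 + (7 + I)*(-⅑)) = 3/(-8 + (-7/9 - I/9)) = 3/(-79/9 - I/9))
-13/10 - 9*R(-2) = -13/10 - (-243)/(79 - 2) = -13*⅒ - (-243)/77 = -13/10 - (-243)/77 = -13/10 - 9*(-27/77) = -13/10 + 243/77 = 1429/770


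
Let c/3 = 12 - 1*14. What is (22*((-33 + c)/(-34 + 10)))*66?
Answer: 4719/2 ≈ 2359.5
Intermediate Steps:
c = -6 (c = 3*(12 - 1*14) = 3*(12 - 14) = 3*(-2) = -6)
(22*((-33 + c)/(-34 + 10)))*66 = (22*((-33 - 6)/(-34 + 10)))*66 = (22*(-39/(-24)))*66 = (22*(-39*(-1/24)))*66 = (22*(13/8))*66 = (143/4)*66 = 4719/2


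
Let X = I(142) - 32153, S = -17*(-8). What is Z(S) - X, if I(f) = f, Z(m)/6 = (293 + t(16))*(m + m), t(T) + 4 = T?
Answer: 529771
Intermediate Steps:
t(T) = -4 + T
S = 136
Z(m) = 3660*m (Z(m) = 6*((293 + (-4 + 16))*(m + m)) = 6*((293 + 12)*(2*m)) = 6*(305*(2*m)) = 6*(610*m) = 3660*m)
X = -32011 (X = 142 - 32153 = -32011)
Z(S) - X = 3660*136 - 1*(-32011) = 497760 + 32011 = 529771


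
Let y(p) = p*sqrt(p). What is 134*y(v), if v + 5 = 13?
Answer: 2144*sqrt(2) ≈ 3032.1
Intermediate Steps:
v = 8 (v = -5 + 13 = 8)
y(p) = p**(3/2)
134*y(v) = 134*8**(3/2) = 134*(16*sqrt(2)) = 2144*sqrt(2)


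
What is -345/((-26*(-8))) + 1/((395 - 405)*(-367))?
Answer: -632971/381680 ≈ -1.6584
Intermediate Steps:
-345/((-26*(-8))) + 1/((395 - 405)*(-367)) = -345/208 - 1/367/(-10) = -345*1/208 - 1/10*(-1/367) = -345/208 + 1/3670 = -632971/381680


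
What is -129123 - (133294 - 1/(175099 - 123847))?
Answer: -13449396083/51252 ≈ -2.6242e+5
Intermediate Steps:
-129123 - (133294 - 1/(175099 - 123847)) = -129123 - (133294 - 1/51252) = -129123 - 1*6831584087/51252 = -129123 - 6831584087/51252 = -13449396083/51252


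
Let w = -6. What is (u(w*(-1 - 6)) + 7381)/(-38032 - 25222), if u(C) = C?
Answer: -7423/63254 ≈ -0.11735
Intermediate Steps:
(u(w*(-1 - 6)) + 7381)/(-38032 - 25222) = (-6*(-1 - 6) + 7381)/(-38032 - 25222) = (-6*(-7) + 7381)/(-63254) = (42 + 7381)*(-1/63254) = 7423*(-1/63254) = -7423/63254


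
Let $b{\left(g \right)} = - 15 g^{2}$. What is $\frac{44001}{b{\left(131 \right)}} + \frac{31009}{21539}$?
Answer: $\frac{2344814732}{1848153895} \approx 1.2687$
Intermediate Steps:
$\frac{44001}{b{\left(131 \right)}} + \frac{31009}{21539} = \frac{44001}{\left(-15\right) 131^{2}} + \frac{31009}{21539} = \frac{44001}{\left(-15\right) 17161} + 31009 \cdot \frac{1}{21539} = \frac{44001}{-257415} + \frac{31009}{21539} = 44001 \left(- \frac{1}{257415}\right) + \frac{31009}{21539} = - \frac{14667}{85805} + \frac{31009}{21539} = \frac{2344814732}{1848153895}$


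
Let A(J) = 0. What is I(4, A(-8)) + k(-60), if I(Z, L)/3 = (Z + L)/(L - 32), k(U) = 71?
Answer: 565/8 ≈ 70.625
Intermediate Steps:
I(Z, L) = 3*(L + Z)/(-32 + L) (I(Z, L) = 3*((Z + L)/(L - 32)) = 3*((L + Z)/(-32 + L)) = 3*(L + Z)/(-32 + L))
I(4, A(-8)) + k(-60) = 3*(0 + 4)/(-32 + 0) + 71 = 3*4/(-32) + 71 = 3*(-1/32)*4 + 71 = -3/8 + 71 = 565/8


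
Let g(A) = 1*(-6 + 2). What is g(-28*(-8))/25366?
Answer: -2/12683 ≈ -0.00015769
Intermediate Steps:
g(A) = -4 (g(A) = 1*(-4) = -4)
g(-28*(-8))/25366 = -4/25366 = -4*1/25366 = -2/12683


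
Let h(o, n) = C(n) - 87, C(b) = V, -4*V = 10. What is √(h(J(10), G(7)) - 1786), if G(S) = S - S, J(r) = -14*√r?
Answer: 11*I*√62/2 ≈ 43.307*I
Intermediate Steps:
G(S) = 0
V = -5/2 (V = -¼*10 = -5/2 ≈ -2.5000)
C(b) = -5/2
h(o, n) = -179/2 (h(o, n) = -5/2 - 87 = -179/2)
√(h(J(10), G(7)) - 1786) = √(-179/2 - 1786) = √(-3751/2) = 11*I*√62/2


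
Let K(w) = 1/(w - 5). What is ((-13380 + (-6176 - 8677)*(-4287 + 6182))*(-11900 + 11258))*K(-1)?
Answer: -3013100205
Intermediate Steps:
K(w) = 1/(-5 + w)
((-13380 + (-6176 - 8677)*(-4287 + 6182))*(-11900 + 11258))*K(-1) = ((-13380 + (-6176 - 8677)*(-4287 + 6182))*(-11900 + 11258))/(-5 - 1) = ((-13380 - 14853*1895)*(-642))/(-6) = ((-13380 - 28146435)*(-642))*(-1/6) = -28159815*(-642)*(-1/6) = 18078601230*(-1/6) = -3013100205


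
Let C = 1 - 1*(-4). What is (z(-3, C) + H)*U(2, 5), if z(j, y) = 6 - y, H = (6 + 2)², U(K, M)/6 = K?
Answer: 780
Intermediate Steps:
U(K, M) = 6*K
C = 5 (C = 1 + 4 = 5)
H = 64 (H = 8² = 64)
(z(-3, C) + H)*U(2, 5) = ((6 - 1*5) + 64)*(6*2) = ((6 - 5) + 64)*12 = (1 + 64)*12 = 65*12 = 780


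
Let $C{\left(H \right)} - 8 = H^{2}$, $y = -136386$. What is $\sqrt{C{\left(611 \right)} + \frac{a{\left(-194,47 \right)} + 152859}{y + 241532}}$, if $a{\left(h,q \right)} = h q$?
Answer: $\frac{5 \sqrt{165096862552486}}{105146} \approx 611.01$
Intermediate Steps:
$C{\left(H \right)} = 8 + H^{2}$
$\sqrt{C{\left(611 \right)} + \frac{a{\left(-194,47 \right)} + 152859}{y + 241532}} = \sqrt{\left(8 + 611^{2}\right) + \frac{\left(-194\right) 47 + 152859}{-136386 + 241532}} = \sqrt{\left(8 + 373321\right) + \frac{-9118 + 152859}{105146}} = \sqrt{373329 + 143741 \cdot \frac{1}{105146}} = \sqrt{373329 + \frac{143741}{105146}} = \sqrt{\frac{39254194775}{105146}} = \frac{5 \sqrt{165096862552486}}{105146}$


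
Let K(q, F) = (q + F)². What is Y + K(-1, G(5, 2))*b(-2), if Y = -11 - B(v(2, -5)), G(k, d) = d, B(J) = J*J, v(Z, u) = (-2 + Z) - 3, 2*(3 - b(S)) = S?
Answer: -16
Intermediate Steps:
b(S) = 3 - S/2
v(Z, u) = -5 + Z
B(J) = J²
K(q, F) = (F + q)²
Y = -20 (Y = -11 - (-5 + 2)² = -11 - 1*(-3)² = -11 - 1*9 = -11 - 9 = -20)
Y + K(-1, G(5, 2))*b(-2) = -20 + (2 - 1)²*(3 - ½*(-2)) = -20 + 1²*(3 + 1) = -20 + 1*4 = -20 + 4 = -16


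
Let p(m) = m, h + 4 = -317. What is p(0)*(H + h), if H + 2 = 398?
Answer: 0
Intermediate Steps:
H = 396 (H = -2 + 398 = 396)
h = -321 (h = -4 - 317 = -321)
p(0)*(H + h) = 0*(396 - 321) = 0*75 = 0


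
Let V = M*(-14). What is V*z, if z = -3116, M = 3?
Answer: 130872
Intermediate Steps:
V = -42 (V = 3*(-14) = -42)
V*z = -42*(-3116) = 130872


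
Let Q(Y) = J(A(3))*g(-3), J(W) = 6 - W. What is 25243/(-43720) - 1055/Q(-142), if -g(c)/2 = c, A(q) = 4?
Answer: -11606879/131160 ≈ -88.494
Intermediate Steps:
g(c) = -2*c
Q(Y) = 12 (Q(Y) = (6 - 1*4)*(-2*(-3)) = (6 - 4)*6 = 2*6 = 12)
25243/(-43720) - 1055/Q(-142) = 25243/(-43720) - 1055/12 = 25243*(-1/43720) - 1055*1/12 = -25243/43720 - 1055/12 = -11606879/131160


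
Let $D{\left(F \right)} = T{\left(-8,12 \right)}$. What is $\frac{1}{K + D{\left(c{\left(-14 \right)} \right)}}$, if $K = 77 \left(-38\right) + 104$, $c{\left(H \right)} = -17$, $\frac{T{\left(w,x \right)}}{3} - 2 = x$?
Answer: $- \frac{1}{2780} \approx -0.00035971$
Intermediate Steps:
$T{\left(w,x \right)} = 6 + 3 x$
$D{\left(F \right)} = 42$ ($D{\left(F \right)} = 6 + 3 \cdot 12 = 6 + 36 = 42$)
$K = -2822$ ($K = -2926 + 104 = -2822$)
$\frac{1}{K + D{\left(c{\left(-14 \right)} \right)}} = \frac{1}{-2822 + 42} = \frac{1}{-2780} = - \frac{1}{2780}$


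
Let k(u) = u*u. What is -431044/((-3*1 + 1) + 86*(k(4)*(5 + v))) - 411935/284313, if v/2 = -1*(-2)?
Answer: -63825995971/1760181783 ≈ -36.261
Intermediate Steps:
v = 4 (v = 2*(-1*(-2)) = 2*2 = 4)
k(u) = u²
-431044/((-3*1 + 1) + 86*(k(4)*(5 + v))) - 411935/284313 = -431044/((-3*1 + 1) + 86*(4²*(5 + 4))) - 411935/284313 = -431044/((-3 + 1) + 86*(16*9)) - 411935*1/284313 = -431044/(-2 + 86*144) - 411935/284313 = -431044/(-2 + 12384) - 411935/284313 = -431044/12382 - 411935/284313 = -431044*1/12382 - 411935/284313 = -215522/6191 - 411935/284313 = -63825995971/1760181783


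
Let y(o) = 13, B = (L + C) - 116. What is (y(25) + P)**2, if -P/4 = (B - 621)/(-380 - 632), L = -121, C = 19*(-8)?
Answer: 5193841/64009 ≈ 81.142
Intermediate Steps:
C = -152
B = -389 (B = (-121 - 152) - 116 = -273 - 116 = -389)
P = -1010/253 (P = -4*(-389 - 621)/(-380 - 632) = -(-4040)/(-1012) = -(-4040)*(-1)/1012 = -4*505/506 = -1010/253 ≈ -3.9921)
(y(25) + P)**2 = (13 - 1010/253)**2 = (2279/253)**2 = 5193841/64009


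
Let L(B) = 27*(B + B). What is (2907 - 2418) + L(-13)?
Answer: -213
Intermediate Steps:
L(B) = 54*B (L(B) = 27*(2*B) = 54*B)
(2907 - 2418) + L(-13) = (2907 - 2418) + 54*(-13) = 489 - 702 = -213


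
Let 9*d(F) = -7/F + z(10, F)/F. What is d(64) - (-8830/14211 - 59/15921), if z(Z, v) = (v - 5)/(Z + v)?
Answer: 73136707007/119059530624 ≈ 0.61429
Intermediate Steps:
z(Z, v) = (-5 + v)/(Z + v)
d(F) = -7/(9*F) + (-5 + F)/(9*F*(10 + F)) (d(F) = (-7/F + ((-5 + F)/(10 + F))/F)/9 = (-7/F + (-5 + F)/(F*(10 + F)))/9 = -7/(9*F) + (-5 + F)/(9*F*(10 + F)))
d(64) - (-8830/14211 - 59/15921) = (⅓)*(-25 - 2*64)/(64*(10 + 64)) - (-8830/14211 - 59/15921) = (⅓)*(1/64)*(-25 - 128)/74 - (-8830*1/14211 - 59*1/15921) = (⅓)*(1/64)*(1/74)*(-153) - (-8830/14211 - 59/15921) = -51/4736 - 1*(-15713431/25139259) = -51/4736 + 15713431/25139259 = 73136707007/119059530624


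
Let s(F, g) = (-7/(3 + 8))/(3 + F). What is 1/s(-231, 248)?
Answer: 2508/7 ≈ 358.29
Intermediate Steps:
s(F, g) = -7/(11*(3 + F)) (s(F, g) = (-7/11)/(3 + F) = (-7*1/11)/(3 + F) = -7/(11*(3 + F)))
1/s(-231, 248) = 1/(-7/(33 + 11*(-231))) = 1/(-7/(33 - 2541)) = 1/(-7/(-2508)) = 1/(-7*(-1/2508)) = 1/(7/2508) = 2508/7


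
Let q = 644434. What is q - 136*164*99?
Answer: -1563662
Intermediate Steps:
q - 136*164*99 = 644434 - 136*164*99 = 644434 - 22304*99 = 644434 - 1*2208096 = 644434 - 2208096 = -1563662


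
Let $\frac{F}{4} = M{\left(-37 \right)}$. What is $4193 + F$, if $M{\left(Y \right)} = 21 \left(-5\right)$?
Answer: $3773$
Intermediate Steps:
$M{\left(Y \right)} = -105$
$F = -420$ ($F = 4 \left(-105\right) = -420$)
$4193 + F = 4193 - 420 = 3773$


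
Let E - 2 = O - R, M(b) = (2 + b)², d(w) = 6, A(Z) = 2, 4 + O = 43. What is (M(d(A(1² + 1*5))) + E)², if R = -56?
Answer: 25921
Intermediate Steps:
O = 39 (O = -4 + 43 = 39)
E = 97 (E = 2 + (39 - 1*(-56)) = 2 + (39 + 56) = 2 + 95 = 97)
(M(d(A(1² + 1*5))) + E)² = ((2 + 6)² + 97)² = (8² + 97)² = (64 + 97)² = 161² = 25921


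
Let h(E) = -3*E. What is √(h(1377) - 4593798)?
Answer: 3*I*√510881 ≈ 2144.3*I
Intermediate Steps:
√(h(1377) - 4593798) = √(-3*1377 - 4593798) = √(-4131 - 4593798) = √(-4597929) = 3*I*√510881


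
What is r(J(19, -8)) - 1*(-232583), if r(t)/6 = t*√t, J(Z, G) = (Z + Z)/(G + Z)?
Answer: 232583 + 228*√418/121 ≈ 2.3262e+5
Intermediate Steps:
J(Z, G) = 2*Z/(G + Z) (J(Z, G) = (2*Z)/(G + Z) = 2*Z/(G + Z))
r(t) = 6*t^(3/2) (r(t) = 6*(t*√t) = 6*t^(3/2))
r(J(19, -8)) - 1*(-232583) = 6*(2*19/(-8 + 19))^(3/2) - 1*(-232583) = 6*(2*19/11)^(3/2) + 232583 = 6*(2*19*(1/11))^(3/2) + 232583 = 6*(38/11)^(3/2) + 232583 = 6*(38*√418/121) + 232583 = 228*√418/121 + 232583 = 232583 + 228*√418/121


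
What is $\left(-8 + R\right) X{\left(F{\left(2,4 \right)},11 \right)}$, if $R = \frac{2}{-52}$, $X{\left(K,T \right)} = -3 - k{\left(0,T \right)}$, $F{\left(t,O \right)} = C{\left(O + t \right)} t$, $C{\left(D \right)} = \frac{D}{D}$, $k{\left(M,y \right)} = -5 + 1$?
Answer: $- \frac{209}{26} \approx -8.0385$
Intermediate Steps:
$k{\left(M,y \right)} = -4$
$C{\left(D \right)} = 1$
$F{\left(t,O \right)} = t$ ($F{\left(t,O \right)} = 1 t = t$)
$X{\left(K,T \right)} = 1$ ($X{\left(K,T \right)} = -3 - -4 = -3 + 4 = 1$)
$R = - \frac{1}{26}$ ($R = 2 \left(- \frac{1}{52}\right) = - \frac{1}{26} \approx -0.038462$)
$\left(-8 + R\right) X{\left(F{\left(2,4 \right)},11 \right)} = \left(-8 - \frac{1}{26}\right) 1 = \left(- \frac{209}{26}\right) 1 = - \frac{209}{26}$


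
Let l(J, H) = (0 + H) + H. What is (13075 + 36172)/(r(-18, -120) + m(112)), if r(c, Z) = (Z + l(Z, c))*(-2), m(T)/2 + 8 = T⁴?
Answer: 49247/314704168 ≈ 0.00015649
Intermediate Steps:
m(T) = -16 + 2*T⁴
l(J, H) = 2*H (l(J, H) = H + H = 2*H)
r(c, Z) = -4*c - 2*Z (r(c, Z) = (Z + 2*c)*(-2) = -4*c - 2*Z)
(13075 + 36172)/(r(-18, -120) + m(112)) = (13075 + 36172)/((-4*(-18) - 2*(-120)) + (-16 + 2*112⁴)) = 49247/((72 + 240) + (-16 + 2*157351936)) = 49247/(312 + (-16 + 314703872)) = 49247/(312 + 314703856) = 49247/314704168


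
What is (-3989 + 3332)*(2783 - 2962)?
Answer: 117603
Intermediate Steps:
(-3989 + 3332)*(2783 - 2962) = -657*(-179) = 117603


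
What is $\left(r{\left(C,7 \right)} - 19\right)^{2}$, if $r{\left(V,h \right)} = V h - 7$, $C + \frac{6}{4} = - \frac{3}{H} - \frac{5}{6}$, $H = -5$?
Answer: $\frac{327184}{225} \approx 1454.2$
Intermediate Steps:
$C = - \frac{26}{15}$ ($C = - \frac{3}{2} - \left(- \frac{3}{5} + \frac{5}{6}\right) = - \frac{3}{2} - \frac{7}{30} = - \frac{26}{15} \approx -1.7333$)
$r{\left(V,h \right)} = -7 + V h$
$\left(r{\left(C,7 \right)} - 19\right)^{2} = \left(\left(-7 - \frac{182}{15}\right) - 19\right)^{2} = \left(- \frac{287}{15} - 19\right)^{2} = \left(- \frac{572}{15}\right)^{2} = \frac{327184}{225}$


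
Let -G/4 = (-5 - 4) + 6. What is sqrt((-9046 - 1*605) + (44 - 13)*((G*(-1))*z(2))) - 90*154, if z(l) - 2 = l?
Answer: -13860 + I*sqrt(11139) ≈ -13860.0 + 105.54*I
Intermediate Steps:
G = 12 (G = -4*((-5 - 4) + 6) = -4*(-9 + 6) = -4*(-3) = 12)
z(l) = 2 + l
sqrt((-9046 - 1*605) + (44 - 13)*((G*(-1))*z(2))) - 90*154 = sqrt((-9046 - 1*605) + (44 - 13)*((12*(-1))*(2 + 2))) - 90*154 = sqrt((-9046 - 605) + 31*(-12*4)) - 13860 = sqrt(-9651 + 31*(-48)) - 13860 = sqrt(-9651 - 1488) - 13860 = sqrt(-11139) - 13860 = I*sqrt(11139) - 13860 = -13860 + I*sqrt(11139)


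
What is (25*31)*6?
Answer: 4650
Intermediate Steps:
(25*31)*6 = 775*6 = 4650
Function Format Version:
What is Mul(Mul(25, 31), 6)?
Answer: 4650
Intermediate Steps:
Mul(Mul(25, 31), 6) = Mul(775, 6) = 4650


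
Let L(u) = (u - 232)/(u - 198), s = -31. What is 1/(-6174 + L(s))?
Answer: -229/1413583 ≈ -0.00016200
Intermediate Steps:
L(u) = (-232 + u)/(-198 + u)
1/(-6174 + L(s)) = 1/(-6174 + (-232 - 31)/(-198 - 31)) = 1/(-6174 - 263/(-229)) = 1/(-6174 - 1/229*(-263)) = 1/(-6174 + 263/229) = 1/(-1413583/229) = -229/1413583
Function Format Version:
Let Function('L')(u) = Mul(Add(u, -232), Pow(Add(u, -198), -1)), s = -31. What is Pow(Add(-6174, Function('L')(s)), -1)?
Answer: Rational(-229, 1413583) ≈ -0.00016200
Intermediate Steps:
Function('L')(u) = Mul(Pow(Add(-198, u), -1), Add(-232, u)) (Function('L')(u) = Mul(Add(-232, u), Pow(Add(-198, u), -1)) = Mul(Pow(Add(-198, u), -1), Add(-232, u)))
Pow(Add(-6174, Function('L')(s)), -1) = Pow(Add(-6174, Mul(Pow(Add(-198, -31), -1), Add(-232, -31))), -1) = Pow(Add(-6174, Mul(Pow(-229, -1), -263)), -1) = Pow(Add(-6174, Mul(Rational(-1, 229), -263)), -1) = Pow(Add(-6174, Rational(263, 229)), -1) = Pow(Rational(-1413583, 229), -1) = Rational(-229, 1413583)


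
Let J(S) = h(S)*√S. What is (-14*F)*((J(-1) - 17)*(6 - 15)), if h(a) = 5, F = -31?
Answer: 66402 - 19530*I ≈ 66402.0 - 19530.0*I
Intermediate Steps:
J(S) = 5*√S
(-14*F)*((J(-1) - 17)*(6 - 15)) = (-14*(-31))*((5*√(-1) - 17)*(6 - 15)) = 434*((5*I - 17)*(-9)) = 434*((-17 + 5*I)*(-9)) = 434*(153 - 45*I) = 66402 - 19530*I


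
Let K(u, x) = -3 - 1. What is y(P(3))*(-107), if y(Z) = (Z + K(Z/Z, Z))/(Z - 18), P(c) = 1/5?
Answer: -2033/89 ≈ -22.843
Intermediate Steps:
P(c) = ⅕
K(u, x) = -4
y(Z) = (-4 + Z)/(-18 + Z) (y(Z) = (Z - 4)/(Z - 18) = (-4 + Z)/(-18 + Z))
y(P(3))*(-107) = ((-4 + ⅕)/(-18 + ⅕))*(-107) = (-19/5/(-89/5))*(-107) = -5/89*(-19/5)*(-107) = (19/89)*(-107) = -2033/89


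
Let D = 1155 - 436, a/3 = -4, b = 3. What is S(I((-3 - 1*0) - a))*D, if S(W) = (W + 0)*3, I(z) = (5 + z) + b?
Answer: 36669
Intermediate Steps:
a = -12 (a = 3*(-4) = -12)
I(z) = 8 + z (I(z) = (5 + z) + 3 = 8 + z)
S(W) = 3*W (S(W) = W*3 = 3*W)
D = 719
S(I((-3 - 1*0) - a))*D = (3*(8 + ((-3 - 1*0) - 1*(-12))))*719 = (3*(8 + ((-3 + 0) + 12)))*719 = (3*(8 + (-3 + 12)))*719 = (3*(8 + 9))*719 = (3*17)*719 = 51*719 = 36669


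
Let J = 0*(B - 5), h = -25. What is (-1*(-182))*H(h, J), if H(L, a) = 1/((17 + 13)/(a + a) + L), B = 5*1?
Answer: 0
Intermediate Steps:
B = 5
J = 0 (J = 0*(5 - 5) = 0*0 = 0)
H(L, a) = 1/(L + 15/a) (H(L, a) = 1/(30/((2*a)) + L) = 1/(30*(1/(2*a)) + L) = 1/(15/a + L) = 1/(L + 15/a))
(-1*(-182))*H(h, J) = (-1*(-182))*(0/(15 - 25*0)) = 182*(0/(15 + 0)) = 182*(0/15) = 182*(0*(1/15)) = 182*0 = 0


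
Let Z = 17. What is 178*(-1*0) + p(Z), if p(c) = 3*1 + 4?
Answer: 7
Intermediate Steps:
p(c) = 7 (p(c) = 3 + 4 = 7)
178*(-1*0) + p(Z) = 178*(-1*0) + 7 = 178*0 + 7 = 0 + 7 = 7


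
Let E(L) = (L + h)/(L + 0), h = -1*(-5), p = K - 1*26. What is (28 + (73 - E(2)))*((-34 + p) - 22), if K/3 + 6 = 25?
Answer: -4875/2 ≈ -2437.5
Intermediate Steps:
K = 57 (K = -18 + 3*25 = -18 + 75 = 57)
p = 31 (p = 57 - 1*26 = 57 - 26 = 31)
h = 5
E(L) = (5 + L)/L (E(L) = (L + 5)/(L + 0) = (5 + L)/L)
(28 + (73 - E(2)))*((-34 + p) - 22) = (28 + (73 - (5 + 2)/2))*((-34 + 31) - 22) = (28 + (73 - 7/2))*(-3 - 22) = (28 + (73 - 1*7/2))*(-25) = (28 + (73 - 7/2))*(-25) = (28 + 139/2)*(-25) = (195/2)*(-25) = -4875/2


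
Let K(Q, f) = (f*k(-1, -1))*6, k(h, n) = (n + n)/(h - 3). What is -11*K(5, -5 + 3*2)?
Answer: -33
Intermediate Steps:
k(h, n) = 2*n/(-3 + h) (k(h, n) = (2*n)/(-3 + h) = 2*n/(-3 + h))
K(Q, f) = 3*f (K(Q, f) = (f*(2*(-1)/(-3 - 1)))*6 = (f*(2*(-1)/(-4)))*6 = (f*(2*(-1)*(-1/4)))*6 = (f*(1/2))*6 = (f/2)*6 = 3*f)
-11*K(5, -5 + 3*2) = -33*(-5 + 3*2) = -33*(-5 + 6) = -33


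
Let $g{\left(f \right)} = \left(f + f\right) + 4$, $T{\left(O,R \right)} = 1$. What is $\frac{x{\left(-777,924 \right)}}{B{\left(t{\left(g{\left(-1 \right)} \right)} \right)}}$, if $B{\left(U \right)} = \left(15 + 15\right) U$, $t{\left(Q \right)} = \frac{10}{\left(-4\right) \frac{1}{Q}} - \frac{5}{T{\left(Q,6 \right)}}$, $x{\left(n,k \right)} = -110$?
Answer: $\frac{11}{30} \approx 0.36667$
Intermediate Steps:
$g{\left(f \right)} = 4 + 2 f$ ($g{\left(f \right)} = 2 f + 4 = 4 + 2 f$)
$t{\left(Q \right)} = -5 - \frac{5 Q}{2}$ ($t{\left(Q \right)} = \frac{10}{\left(-4\right) \frac{1}{Q}} - \frac{5}{1} = 10 \left(- \frac{Q}{4}\right) - 5 = - \frac{5 Q}{2} - 5 = -5 - \frac{5 Q}{2}$)
$B{\left(U \right)} = 30 U$
$\frac{x{\left(-777,924 \right)}}{B{\left(t{\left(g{\left(-1 \right)} \right)} \right)}} = - \frac{110}{30 \left(-5 - \frac{5 \left(4 + 2 \left(-1\right)\right)}{2}\right)} = - \frac{110}{30 \left(-5 - \frac{5 \left(4 - 2\right)}{2}\right)} = - \frac{110}{30 \left(-5 - 5\right)} = - \frac{110}{30 \left(-10\right)} = - \frac{110}{-300} = \left(-110\right) \left(- \frac{1}{300}\right) = \frac{11}{30}$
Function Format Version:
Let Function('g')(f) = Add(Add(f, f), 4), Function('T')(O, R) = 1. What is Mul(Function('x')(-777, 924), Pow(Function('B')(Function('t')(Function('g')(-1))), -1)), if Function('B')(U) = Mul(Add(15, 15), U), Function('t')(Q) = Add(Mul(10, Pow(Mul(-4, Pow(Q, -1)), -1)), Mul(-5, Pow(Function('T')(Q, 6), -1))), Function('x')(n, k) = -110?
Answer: Rational(11, 30) ≈ 0.36667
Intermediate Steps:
Function('g')(f) = Add(4, Mul(2, f)) (Function('g')(f) = Add(Mul(2, f), 4) = Add(4, Mul(2, f)))
Function('t')(Q) = Add(-5, Mul(Rational(-5, 2), Q)) (Function('t')(Q) = Add(Mul(10, Pow(Mul(-4, Pow(Q, -1)), -1)), Mul(-5, Pow(1, -1))) = Add(Mul(10, Mul(Rational(-1, 4), Q)), Mul(-5, 1)) = Add(Mul(Rational(-5, 2), Q), -5) = Add(-5, Mul(Rational(-5, 2), Q)))
Function('B')(U) = Mul(30, U)
Mul(Function('x')(-777, 924), Pow(Function('B')(Function('t')(Function('g')(-1))), -1)) = Mul(-110, Pow(Mul(30, Add(-5, Mul(Rational(-5, 2), Add(4, Mul(2, -1))))), -1)) = Mul(-110, Pow(Mul(30, Add(-5, Mul(Rational(-5, 2), Add(4, -2)))), -1)) = Mul(-110, Pow(Mul(30, Add(-5, Mul(Rational(-5, 2), 2))), -1)) = Mul(-110, Pow(Mul(30, Add(-5, -5)), -1)) = Mul(-110, Pow(Mul(30, -10), -1)) = Mul(-110, Pow(-300, -1)) = Mul(-110, Rational(-1, 300)) = Rational(11, 30)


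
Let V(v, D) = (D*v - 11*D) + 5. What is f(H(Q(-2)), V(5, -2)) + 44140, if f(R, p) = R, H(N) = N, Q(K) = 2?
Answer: 44142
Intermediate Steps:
V(v, D) = 5 - 11*D + D*v (V(v, D) = (-11*D + D*v) + 5 = 5 - 11*D + D*v)
f(H(Q(-2)), V(5, -2)) + 44140 = 2 + 44140 = 44142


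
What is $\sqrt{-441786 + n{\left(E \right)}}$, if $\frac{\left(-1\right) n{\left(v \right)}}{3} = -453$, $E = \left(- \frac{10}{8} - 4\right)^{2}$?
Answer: $i \sqrt{440427} \approx 663.65 i$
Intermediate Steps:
$E = \frac{441}{16}$ ($E = \left(\left(-10\right) \frac{1}{8} - 4\right)^{2} = \left(- \frac{5}{4} - 4\right)^{2} = \left(- \frac{21}{4}\right)^{2} = \frac{441}{16} \approx 27.563$)
$n{\left(v \right)} = 1359$ ($n{\left(v \right)} = \left(-3\right) \left(-453\right) = 1359$)
$\sqrt{-441786 + n{\left(E \right)}} = \sqrt{-441786 + 1359} = \sqrt{-440427} = i \sqrt{440427}$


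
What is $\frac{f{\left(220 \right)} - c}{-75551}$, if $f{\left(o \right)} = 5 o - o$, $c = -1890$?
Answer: $- \frac{2770}{75551} \approx -0.036664$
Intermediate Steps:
$f{\left(o \right)} = 4 o$
$\frac{f{\left(220 \right)} - c}{-75551} = \frac{4 \cdot 220 - -1890}{-75551} = \left(880 + 1890\right) \left(- \frac{1}{75551}\right) = 2770 \left(- \frac{1}{75551}\right) = - \frac{2770}{75551}$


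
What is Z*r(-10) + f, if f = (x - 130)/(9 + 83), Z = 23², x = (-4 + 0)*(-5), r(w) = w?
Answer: -243395/46 ≈ -5291.2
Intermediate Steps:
x = 20 (x = -4*(-5) = 20)
Z = 529
f = -55/46 (f = (20 - 130)/(9 + 83) = -110/92 = -110*1/92 = -55/46 ≈ -1.1957)
Z*r(-10) + f = 529*(-10) - 55/46 = -5290 - 55/46 = -243395/46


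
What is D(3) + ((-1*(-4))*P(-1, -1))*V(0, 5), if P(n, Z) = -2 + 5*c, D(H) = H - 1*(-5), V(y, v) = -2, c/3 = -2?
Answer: 264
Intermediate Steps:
c = -6 (c = 3*(-2) = -6)
D(H) = 5 + H (D(H) = H + 5 = 5 + H)
P(n, Z) = -32 (P(n, Z) = -2 + 5*(-6) = -2 - 30 = -32)
D(3) + ((-1*(-4))*P(-1, -1))*V(0, 5) = (5 + 3) + (-1*(-4)*(-32))*(-2) = 8 + (4*(-32))*(-2) = 8 - 128*(-2) = 8 + 256 = 264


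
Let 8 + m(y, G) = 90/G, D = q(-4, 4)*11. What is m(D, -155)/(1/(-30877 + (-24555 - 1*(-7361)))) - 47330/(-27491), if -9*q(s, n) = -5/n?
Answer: 351525750256/852221 ≈ 4.1248e+5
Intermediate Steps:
q(s, n) = 5/(9*n) (q(s, n) = -(-5)/(9*n) = 5/(9*n))
D = 55/36 (D = ((5/9)/4)*11 = ((5/9)*(¼))*11 = (5/36)*11 = 55/36 ≈ 1.5278)
m(y, G) = -8 + 90/G
m(D, -155)/(1/(-30877 + (-24555 - 1*(-7361)))) - 47330/(-27491) = (-8 + 90/(-155))/(1/(-30877 + (-24555 - 1*(-7361)))) - 47330/(-27491) = (-8 + 90*(-1/155))/(1/(-30877 + (-24555 + 7361))) - 47330*(-1/27491) = (-8 - 18/31)/(1/(-30877 - 17194)) + 47330/27491 = -266/(31*(1/(-48071))) + 47330/27491 = -266/(31*(-1/48071)) + 47330/27491 = -266/31*(-48071) + 47330/27491 = 12786886/31 + 47330/27491 = 351525750256/852221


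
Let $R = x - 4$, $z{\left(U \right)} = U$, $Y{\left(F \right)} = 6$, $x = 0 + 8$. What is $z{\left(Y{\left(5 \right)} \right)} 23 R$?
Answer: $552$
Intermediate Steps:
$x = 8$
$R = 4$ ($R = 8 - 4 = 4$)
$z{\left(Y{\left(5 \right)} \right)} 23 R = 6 \cdot 23 \cdot 4 = 138 \cdot 4 = 552$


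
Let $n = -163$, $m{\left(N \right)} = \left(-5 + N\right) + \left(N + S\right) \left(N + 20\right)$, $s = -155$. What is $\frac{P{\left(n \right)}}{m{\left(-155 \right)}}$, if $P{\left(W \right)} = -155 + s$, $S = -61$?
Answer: $- \frac{31}{2900} \approx -0.01069$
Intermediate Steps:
$m{\left(N \right)} = -5 + N + \left(-61 + N\right) \left(20 + N\right)$ ($m{\left(N \right)} = \left(-5 + N\right) + \left(N - 61\right) \left(N + 20\right) = \left(-5 + N\right) + \left(-61 + N\right) \left(20 + N\right) = -5 + N + \left(-61 + N\right) \left(20 + N\right)$)
$P{\left(W \right)} = -310$ ($P{\left(W \right)} = -155 - 155 = -310$)
$\frac{P{\left(n \right)}}{m{\left(-155 \right)}} = - \frac{310}{-1225 + \left(-155\right)^{2} - -6200} = - \frac{310}{-1225 + 24025 + 6200} = - \frac{310}{29000} = \left(-310\right) \frac{1}{29000} = - \frac{31}{2900}$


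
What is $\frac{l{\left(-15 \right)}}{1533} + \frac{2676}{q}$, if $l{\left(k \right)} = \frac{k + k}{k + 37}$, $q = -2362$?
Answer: $- \frac{7526803}{6638401} \approx -1.1338$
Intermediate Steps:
$l{\left(k \right)} = \frac{2 k}{37 + k}$
$\frac{l{\left(-15 \right)}}{1533} + \frac{2676}{q} = \frac{2 \left(-15\right) \frac{1}{37 - 15}}{1533} + \frac{2676}{-2362} = 2 \left(-15\right) \frac{1}{22} \cdot \frac{1}{1533} + 2676 \left(- \frac{1}{2362}\right) = 2 \left(-15\right) \frac{1}{22} \cdot \frac{1}{1533} - \frac{1338}{1181} = \left(- \frac{15}{11}\right) \frac{1}{1533} - \frac{1338}{1181} = - \frac{5}{5621} - \frac{1338}{1181} = - \frac{7526803}{6638401}$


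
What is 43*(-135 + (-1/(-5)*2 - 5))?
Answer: -30014/5 ≈ -6002.8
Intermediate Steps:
43*(-135 + (-1/(-5)*2 - 5)) = 43*(-135 + (-1*(-⅕)*2 - 5)) = 43*(-135 + ((⅕)*2 - 5)) = 43*(-135 + (⅖ - 5)) = 43*(-135 - 23/5) = 43*(-698/5) = -30014/5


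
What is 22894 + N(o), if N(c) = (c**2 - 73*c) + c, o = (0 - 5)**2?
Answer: 21719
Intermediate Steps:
o = 25 (o = (-5)**2 = 25)
N(c) = c**2 - 72*c
22894 + N(o) = 22894 + 25*(-72 + 25) = 22894 + 25*(-47) = 22894 - 1175 = 21719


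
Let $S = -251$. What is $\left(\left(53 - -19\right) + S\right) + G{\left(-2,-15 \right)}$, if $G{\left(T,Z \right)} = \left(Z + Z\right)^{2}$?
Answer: $721$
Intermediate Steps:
$G{\left(T,Z \right)} = 4 Z^{2}$ ($G{\left(T,Z \right)} = \left(2 Z\right)^{2} = 4 Z^{2}$)
$\left(\left(53 - -19\right) + S\right) + G{\left(-2,-15 \right)} = \left(\left(53 - -19\right) - 251\right) + 4 \left(-15\right)^{2} = \left(\left(53 + 19\right) - 251\right) + 4 \cdot 225 = \left(72 - 251\right) + 900 = -179 + 900 = 721$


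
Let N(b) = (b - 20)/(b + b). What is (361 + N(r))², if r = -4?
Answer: 132496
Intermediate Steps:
N(b) = (-20 + b)/(2*b) (N(b) = (-20 + b)/((2*b)) = (-20 + b)*(1/(2*b)) = (-20 + b)/(2*b))
(361 + N(r))² = (361 + (½)*(-20 - 4)/(-4))² = (361 + (½)*(-¼)*(-24))² = (361 + 3)² = 364² = 132496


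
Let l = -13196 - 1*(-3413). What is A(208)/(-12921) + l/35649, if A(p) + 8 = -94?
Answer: -4547035/17060027 ≈ -0.26653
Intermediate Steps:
A(p) = -102 (A(p) = -8 - 94 = -102)
l = -9783 (l = -13196 + 3413 = -9783)
A(208)/(-12921) + l/35649 = -102/(-12921) - 9783/35649 = -102*(-1/12921) - 9783*1/35649 = 34/4307 - 1087/3961 = -4547035/17060027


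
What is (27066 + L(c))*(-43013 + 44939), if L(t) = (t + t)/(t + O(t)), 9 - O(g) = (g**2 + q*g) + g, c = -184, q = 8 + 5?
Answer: 182191339172/3495 ≈ 5.2129e+7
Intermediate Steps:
q = 13
O(g) = 9 - g**2 - 14*g (O(g) = 9 - ((g**2 + 13*g) + g) = 9 - (g**2 + 14*g) = 9 + (-g**2 - 14*g) = 9 - g**2 - 14*g)
L(t) = 2*t/(9 - t**2 - 13*t) (L(t) = (t + t)/(t + (9 - t**2 - 14*t)) = (2*t)/(9 - t**2 - 13*t) = 2*t/(9 - t**2 - 13*t))
(27066 + L(c))*(-43013 + 44939) = (27066 - 2*(-184)/(-9 + (-184)**2 + 13*(-184)))*(-43013 + 44939) = (27066 - 2*(-184)/(-9 + 33856 - 2392))*1926 = (27066 - 2*(-184)/31455)*1926 = (27066 - 2*(-184)*1/31455)*1926 = (27066 + 368/31455)*1926 = (851361398/31455)*1926 = 182191339172/3495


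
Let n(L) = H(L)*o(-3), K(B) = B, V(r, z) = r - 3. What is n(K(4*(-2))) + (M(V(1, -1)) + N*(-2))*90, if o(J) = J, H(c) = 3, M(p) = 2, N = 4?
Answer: -549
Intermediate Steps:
V(r, z) = -3 + r
n(L) = -9 (n(L) = 3*(-3) = -9)
n(K(4*(-2))) + (M(V(1, -1)) + N*(-2))*90 = -9 + (2 + 4*(-2))*90 = -9 + (2 - 8)*90 = -9 - 6*90 = -9 - 540 = -549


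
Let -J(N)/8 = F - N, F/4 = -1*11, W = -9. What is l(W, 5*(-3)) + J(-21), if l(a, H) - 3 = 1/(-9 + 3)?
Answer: 1121/6 ≈ 186.83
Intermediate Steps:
F = -44 (F = 4*(-1*11) = 4*(-11) = -44)
l(a, H) = 17/6 (l(a, H) = 3 + 1/(-9 + 3) = 3 + 1/(-6) = 3 - 1/6 = 17/6)
J(N) = 352 + 8*N (J(N) = -8*(-44 - N) = 352 + 8*N)
l(W, 5*(-3)) + J(-21) = 17/6 + (352 + 8*(-21)) = 17/6 + (352 - 168) = 17/6 + 184 = 1121/6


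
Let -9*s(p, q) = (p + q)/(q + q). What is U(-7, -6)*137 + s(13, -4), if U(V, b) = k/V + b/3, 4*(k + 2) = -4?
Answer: -12049/56 ≈ -215.16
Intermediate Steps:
k = -3 (k = -2 + (1/4)*(-4) = -2 - 1 = -3)
U(V, b) = -3/V + b/3
s(p, q) = -(p + q)/(18*q) (s(p, q) = -(p + q)/(9*(q + q)) = -(p + q)/(9*(2*q)) = -(p + q)*1/(2*q)/9 = -(p + q)/(18*q))
U(-7, -6)*137 + s(13, -4) = (-3/(-7) + (1/3)*(-6))*137 + (1/18)*(-1*13 - 1*(-4))/(-4) = (-3*(-1/7) - 2)*137 + (1/18)*(-1/4)*(-13 + 4) = (3/7 - 2)*137 + (1/18)*(-1/4)*(-9) = -11/7*137 + 1/8 = -1507/7 + 1/8 = -12049/56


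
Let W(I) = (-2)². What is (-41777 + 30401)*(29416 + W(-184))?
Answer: -334681920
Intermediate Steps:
W(I) = 4
(-41777 + 30401)*(29416 + W(-184)) = (-41777 + 30401)*(29416 + 4) = -11376*29420 = -334681920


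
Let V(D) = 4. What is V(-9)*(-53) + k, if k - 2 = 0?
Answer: -210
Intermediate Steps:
k = 2 (k = 2 + 0 = 2)
V(-9)*(-53) + k = 4*(-53) + 2 = -212 + 2 = -210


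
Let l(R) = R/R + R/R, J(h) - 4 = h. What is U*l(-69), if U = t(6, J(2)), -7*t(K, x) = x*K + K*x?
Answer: -144/7 ≈ -20.571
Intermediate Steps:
J(h) = 4 + h
t(K, x) = -2*K*x/7 (t(K, x) = -(x*K + K*x)/7 = -(K*x + K*x)/7 = -2*K*x/7)
l(R) = 2 (l(R) = 1 + 1 = 2)
U = -72/7 (U = -2/7*6*(4 + 2) = -2/7*6*6 = -72/7 ≈ -10.286)
U*l(-69) = -72/7*2 = -144/7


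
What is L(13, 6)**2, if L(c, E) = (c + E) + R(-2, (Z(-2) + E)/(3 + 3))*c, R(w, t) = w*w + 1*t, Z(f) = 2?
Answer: 70225/9 ≈ 7802.8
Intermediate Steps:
R(w, t) = t + w**2 (R(w, t) = w**2 + t = t + w**2)
L(c, E) = E + c + c*(13/3 + E/6) (L(c, E) = (c + E) + ((2 + E)/(3 + 3) + (-2)**2)*c = (E + c) + ((2 + E)/6 + 4)*c = (E + c) + ((2 + E)*(1/6) + 4)*c = (E + c) + ((1/3 + E/6) + 4)*c = (E + c) + (13/3 + E/6)*c = (E + c) + c*(13/3 + E/6) = E + c + c*(13/3 + E/6))
L(13, 6)**2 = (6 + 13 + (1/6)*13*(26 + 6))**2 = (6 + 13 + (1/6)*13*32)**2 = (6 + 13 + 208/3)**2 = (265/3)**2 = 70225/9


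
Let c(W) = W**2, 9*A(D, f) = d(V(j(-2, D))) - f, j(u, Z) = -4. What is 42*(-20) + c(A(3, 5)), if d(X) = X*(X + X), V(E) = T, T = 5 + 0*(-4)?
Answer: -815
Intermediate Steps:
T = 5 (T = 5 + 0 = 5)
V(E) = 5
d(X) = 2*X**2 (d(X) = X*(2*X) = 2*X**2)
A(D, f) = 50/9 - f/9 (A(D, f) = (2*5**2 - f)/9 = (2*25 - f)/9 = (50 - f)/9 = 50/9 - f/9)
42*(-20) + c(A(3, 5)) = 42*(-20) + (50/9 - 1/9*5)**2 = -840 + (50/9 - 5/9)**2 = -840 + 5**2 = -840 + 25 = -815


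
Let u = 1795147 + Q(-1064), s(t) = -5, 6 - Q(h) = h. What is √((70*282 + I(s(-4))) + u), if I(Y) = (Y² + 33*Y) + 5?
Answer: 3*√201758 ≈ 1347.5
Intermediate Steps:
Q(h) = 6 - h
I(Y) = 5 + Y² + 33*Y
u = 1796217 (u = 1795147 + (6 - 1*(-1064)) = 1795147 + (6 + 1064) = 1795147 + 1070 = 1796217)
√((70*282 + I(s(-4))) + u) = √((70*282 + (5 + (-5)² + 33*(-5))) + 1796217) = √((19740 + (5 + 25 - 165)) + 1796217) = √((19740 - 135) + 1796217) = √(19605 + 1796217) = √1815822 = 3*√201758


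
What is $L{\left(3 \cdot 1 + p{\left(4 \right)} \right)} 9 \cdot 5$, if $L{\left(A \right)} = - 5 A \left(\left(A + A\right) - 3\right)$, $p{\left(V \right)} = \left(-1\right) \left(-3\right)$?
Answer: $-12150$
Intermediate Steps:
$p{\left(V \right)} = 3$
$L{\left(A \right)} = - 5 A \left(-3 + 2 A\right)$ ($L{\left(A \right)} = - 5 A \left(2 A - 3\right) = - 5 A \left(-3 + 2 A\right)$)
$L{\left(3 \cdot 1 + p{\left(4 \right)} \right)} 9 \cdot 5 = 5 \left(3 \cdot 1 + 3\right) \left(3 - 2 \left(3 \cdot 1 + 3\right)\right) 9 \cdot 5 = 5 \left(3 + 3\right) \left(3 - 2 \left(3 + 3\right)\right) 9 \cdot 5 = 5 \cdot 6 \left(3 - 12\right) 9 \cdot 5 = 5 \cdot 6 \left(-9\right) 9 \cdot 5 = \left(-270\right) 9 \cdot 5 = \left(-2430\right) 5 = -12150$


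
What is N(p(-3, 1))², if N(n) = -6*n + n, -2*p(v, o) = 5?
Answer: 625/4 ≈ 156.25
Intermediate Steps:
p(v, o) = -5/2 (p(v, o) = -½*5 = -5/2)
N(n) = -5*n
N(p(-3, 1))² = (-5*(-5/2))² = (25/2)² = 625/4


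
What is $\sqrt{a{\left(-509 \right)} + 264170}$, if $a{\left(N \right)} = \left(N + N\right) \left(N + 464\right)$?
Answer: $2 \sqrt{77495} \approx 556.76$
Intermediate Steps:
$a{\left(N \right)} = 2 N \left(464 + N\right)$
$\sqrt{a{\left(-509 \right)} + 264170} = \sqrt{2 \left(-509\right) \left(464 - 509\right) + 264170} = \sqrt{2 \left(-509\right) \left(-45\right) + 264170} = \sqrt{45810 + 264170} = \sqrt{309980} = 2 \sqrt{77495}$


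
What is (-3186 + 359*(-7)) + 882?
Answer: -4817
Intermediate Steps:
(-3186 + 359*(-7)) + 882 = (-3186 - 2513) + 882 = -5699 + 882 = -4817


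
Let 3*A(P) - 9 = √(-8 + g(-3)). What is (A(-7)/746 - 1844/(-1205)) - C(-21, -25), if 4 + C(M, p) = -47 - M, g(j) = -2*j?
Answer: 28347139/898930 + I*√2/2238 ≈ 31.534 + 0.00063191*I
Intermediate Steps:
A(P) = 3 + I*√2/3 (A(P) = 3 + √(-8 - 2*(-3))/3 = 3 + √(-8 + 6)/3 = 3 + √(-2)/3 = 3 + (I*√2)/3 = 3 + I*√2/3)
C(M, p) = -51 - M (C(M, p) = -4 + (-47 - M) = -51 - M)
(A(-7)/746 - 1844/(-1205)) - C(-21, -25) = ((3 + I*√2/3)/746 - 1844/(-1205)) - (-51 - 1*(-21)) = ((3 + I*√2/3)*(1/746) - 1844*(-1/1205)) - (-51 + 21) = ((3/746 + I*√2/2238) + 1844/1205) - 1*(-30) = (1379239/898930 + I*√2/2238) + 30 = 28347139/898930 + I*√2/2238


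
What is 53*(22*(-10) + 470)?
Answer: 13250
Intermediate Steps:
53*(22*(-10) + 470) = 53*(-220 + 470) = 53*250 = 13250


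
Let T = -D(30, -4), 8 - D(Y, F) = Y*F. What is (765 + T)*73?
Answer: 46501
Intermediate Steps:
D(Y, F) = 8 - F*Y (D(Y, F) = 8 - Y*F = 8 - F*Y)
T = -128 (T = -(8 - 1*(-4)*30) = -(8 + 120) = -1*128 = -128)
(765 + T)*73 = (765 - 128)*73 = 637*73 = 46501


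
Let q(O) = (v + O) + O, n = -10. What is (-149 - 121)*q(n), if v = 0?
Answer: 5400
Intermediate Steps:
q(O) = 2*O (q(O) = (0 + O) + O = O + O = 2*O)
(-149 - 121)*q(n) = (-149 - 121)*(2*(-10)) = -270*(-20) = 5400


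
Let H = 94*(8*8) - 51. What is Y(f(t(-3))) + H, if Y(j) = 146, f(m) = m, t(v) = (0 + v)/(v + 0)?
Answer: 6111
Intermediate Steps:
t(v) = 1 (t(v) = v/v = 1)
H = 5965 (H = 94*64 - 51 = 6016 - 51 = 5965)
Y(f(t(-3))) + H = 146 + 5965 = 6111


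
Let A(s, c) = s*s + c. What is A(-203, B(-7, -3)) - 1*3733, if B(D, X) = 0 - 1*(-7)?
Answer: 37483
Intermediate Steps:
B(D, X) = 7 (B(D, X) = 0 + 7 = 7)
A(s, c) = c + s**2 (A(s, c) = s**2 + c = c + s**2)
A(-203, B(-7, -3)) - 1*3733 = (7 + (-203)**2) - 1*3733 = (7 + 41209) - 3733 = 41216 - 3733 = 37483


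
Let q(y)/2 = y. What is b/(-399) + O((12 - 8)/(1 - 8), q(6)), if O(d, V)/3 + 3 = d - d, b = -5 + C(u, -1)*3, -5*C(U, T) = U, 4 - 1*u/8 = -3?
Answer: -17762/1995 ≈ -8.9033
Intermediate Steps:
u = 56 (u = 32 - 8*(-3) = 32 + 24 = 56)
C(U, T) = -U/5
q(y) = 2*y
b = -193/5 (b = -5 - ⅕*56*3 = -5 - 56/5*3 = -5 - 168/5 = -193/5 ≈ -38.600)
O(d, V) = -9 (O(d, V) = -9 + 3*(d - d) = -9 + 3*0 = -9 + 0 = -9)
b/(-399) + O((12 - 8)/(1 - 8), q(6)) = -193/5/(-399) - 9 = -193/5*(-1/399) - 9 = 193/1995 - 9 = -17762/1995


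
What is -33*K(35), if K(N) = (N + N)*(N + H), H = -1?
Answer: -78540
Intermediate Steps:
K(N) = 2*N*(-1 + N) (K(N) = (N + N)*(N - 1) = (2*N)*(-1 + N) = 2*N*(-1 + N))
-33*K(35) = -66*35*(-1 + 35) = -66*35*34 = -33*2380 = -78540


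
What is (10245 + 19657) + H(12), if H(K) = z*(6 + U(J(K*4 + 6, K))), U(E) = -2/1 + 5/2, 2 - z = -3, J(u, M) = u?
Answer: 59869/2 ≈ 29935.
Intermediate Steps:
z = 5 (z = 2 - 1*(-3) = 2 + 3 = 5)
U(E) = ½ (U(E) = -2*1 + 5*(½) = -2 + 5/2 = ½)
H(K) = 65/2 (H(K) = 5*(6 + ½) = 5*(13/2) = 65/2)
(10245 + 19657) + H(12) = (10245 + 19657) + 65/2 = 29902 + 65/2 = 59869/2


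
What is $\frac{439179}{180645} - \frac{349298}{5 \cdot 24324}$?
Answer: $- \frac{322866241}{732334830} \approx -0.44087$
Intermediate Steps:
$\frac{439179}{180645} - \frac{349298}{5 \cdot 24324} = 439179 \cdot \frac{1}{180645} - \frac{349298}{121620} = \frac{146393}{60215} - \frac{174649}{60810} = - \frac{322866241}{732334830}$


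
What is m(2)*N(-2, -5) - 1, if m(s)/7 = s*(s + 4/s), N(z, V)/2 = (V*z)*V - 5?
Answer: -6161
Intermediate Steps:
N(z, V) = -10 + 2*z*V² (N(z, V) = 2*((V*z)*V - 5) = 2*(z*V² - 5) = 2*(-5 + z*V²) = -10 + 2*z*V²)
m(s) = 7*s*(s + 4/s) (m(s) = 7*(s*(s + 4/s)) = 7*s*(s + 4/s))
m(2)*N(-2, -5) - 1 = (28 + 7*2²)*(-10 + 2*(-2)*(-5)²) - 1 = (28 + 7*4)*(-10 + 2*(-2)*25) - 1 = (28 + 28)*(-10 - 100) - 1 = 56*(-110) - 1 = -6160 - 1 = -6161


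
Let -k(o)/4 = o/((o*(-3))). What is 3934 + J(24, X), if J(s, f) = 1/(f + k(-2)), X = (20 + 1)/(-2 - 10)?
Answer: 19658/5 ≈ 3931.6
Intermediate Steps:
X = -7/4 (X = 21/(-12) = 21*(-1/12) = -7/4 ≈ -1.7500)
k(o) = 4/3 (k(o) = -4*o/(o*(-3)) = -4*o/((-3*o)) = -4*o*(-1/(3*o)) = -4*(-1/3) = 4/3)
J(s, f) = 1/(4/3 + f) (J(s, f) = 1/(f + 4/3) = 1/(4/3 + f))
3934 + J(24, X) = 3934 + 3/(4 + 3*(-7/4)) = 3934 + 3/(4 - 21/4) = 3934 + 3/(-5/4) = 3934 + 3*(-4/5) = 3934 - 12/5 = 19658/5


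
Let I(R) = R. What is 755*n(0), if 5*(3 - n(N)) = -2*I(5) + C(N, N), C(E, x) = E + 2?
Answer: 3473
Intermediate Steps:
C(E, x) = 2 + E
n(N) = 23/5 - N/5 (n(N) = 3 - (-2*5 + (2 + N))/5 = 3 - (-10 + (2 + N))/5 = 3 - (-8 + N)/5 = 3 + (8/5 - N/5) = 23/5 - N/5)
755*n(0) = 755*(23/5 - ⅕*0) = 755*(23/5 + 0) = 755*(23/5) = 3473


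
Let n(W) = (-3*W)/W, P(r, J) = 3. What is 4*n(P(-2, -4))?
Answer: -12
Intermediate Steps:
n(W) = -3
4*n(P(-2, -4)) = 4*(-3) = -12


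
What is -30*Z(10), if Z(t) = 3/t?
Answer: -9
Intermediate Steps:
-30*Z(10) = -90/10 = -30*3/10 = -9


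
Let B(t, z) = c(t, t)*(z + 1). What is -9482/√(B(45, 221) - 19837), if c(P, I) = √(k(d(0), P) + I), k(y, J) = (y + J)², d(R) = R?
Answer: 9482*I/√(19837 - 666*√230) ≈ 96.094*I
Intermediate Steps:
k(y, J) = (J + y)²
c(P, I) = √(I + P²) (c(P, I) = √((P + 0)² + I) = √(P² + I) = √(I + P²))
B(t, z) = √(t + t²)*(1 + z) (B(t, z) = √(t + t²)*(z + 1) = √(t + t²)*(1 + z))
-9482/√(B(45, 221) - 19837) = -9482/√(√(45*(1 + 45))*(1 + 221) - 19837) = -9482/√(√(45*46)*222 - 19837) = -9482/√(√2070*222 - 19837) = -9482/√((3*√230)*222 - 19837) = -9482/√(666*√230 - 19837) = -9482/√(-19837 + 666*√230)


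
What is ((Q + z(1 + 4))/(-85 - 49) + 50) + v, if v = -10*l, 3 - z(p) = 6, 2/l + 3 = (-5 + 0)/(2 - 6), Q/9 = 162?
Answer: 47435/938 ≈ 50.570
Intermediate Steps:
Q = 1458 (Q = 9*162 = 1458)
l = -8/7 (l = 2/(-3 + (-5 + 0)/(2 - 6)) = 2/(-3 - 5/(-4)) = 2/(-3 - 5*(-1/4)) = 2/(-3 + 5/4) = 2/(-7/4) = 2*(-4/7) = -8/7 ≈ -1.1429)
z(p) = -3 (z(p) = 3 - 1*6 = 3 - 6 = -3)
v = 80/7 (v = -10*(-8/7) = 80/7 ≈ 11.429)
((Q + z(1 + 4))/(-85 - 49) + 50) + v = ((1458 - 3)/(-85 - 49) + 50) + 80/7 = (1455/(-134) + 50) + 80/7 = (1455*(-1/134) + 50) + 80/7 = (-1455/134 + 50) + 80/7 = 5245/134 + 80/7 = 47435/938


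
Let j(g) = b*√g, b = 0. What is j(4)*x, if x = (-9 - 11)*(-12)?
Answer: 0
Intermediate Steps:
x = 240 (x = -20*(-12) = 240)
j(g) = 0 (j(g) = 0*√g = 0)
j(4)*x = 0*240 = 0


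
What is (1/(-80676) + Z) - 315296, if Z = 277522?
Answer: -3047455225/80676 ≈ -37774.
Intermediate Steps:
(1/(-80676) + Z) - 315296 = (1/(-80676) + 277522) - 315296 = (-1/80676 + 277522) - 315296 = 22389364871/80676 - 315296 = -3047455225/80676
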